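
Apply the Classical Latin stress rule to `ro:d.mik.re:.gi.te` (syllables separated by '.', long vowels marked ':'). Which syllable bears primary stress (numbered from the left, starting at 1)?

3

Classical Latin: stress the penult if heavy (long vowel or closed), else the antepenult.
Weights: 3 re: H, 4 gi L, 5 te L.
The penult (syllable 4, gi) is light, so stress falls on the antepenult (syllable 3, re:).
Stress on syllable 3: ro:d.mik.ˈre:.gi.te.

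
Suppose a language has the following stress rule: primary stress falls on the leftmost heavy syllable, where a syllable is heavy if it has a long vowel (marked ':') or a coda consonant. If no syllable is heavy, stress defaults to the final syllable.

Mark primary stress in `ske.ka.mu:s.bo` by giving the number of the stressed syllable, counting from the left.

3

Weights: 1 ske L, 2 ka L, 3 mu:s H, 4 bo L.
Heavy syllables in the domain: 3. The leftmost is syllable 3 (mu:s).
Primary stress: syllable 3 → ske.ka.ˈmu:s.bo.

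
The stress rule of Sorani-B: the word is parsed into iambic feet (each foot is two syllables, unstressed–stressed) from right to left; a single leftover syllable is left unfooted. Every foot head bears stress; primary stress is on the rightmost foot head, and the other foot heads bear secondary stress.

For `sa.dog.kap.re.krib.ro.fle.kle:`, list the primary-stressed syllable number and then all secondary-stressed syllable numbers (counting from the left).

primary 8, secondary 2, 4, 6

Parse right to left into iambic (σˈσ) feet: (sa.ˈdog) (kap.ˈre) (krib.ˈro) (fle.ˈkle:).
Foot heads (stressed positions): 2, 4, 6, 8.
End Rule Rightmost: primary stress on the rightmost head = syllable 8.
Secondary stress on 2, 4, 6: sa.ˌdog.kap.ˌre.krib.ˌro.fle.ˈkle:.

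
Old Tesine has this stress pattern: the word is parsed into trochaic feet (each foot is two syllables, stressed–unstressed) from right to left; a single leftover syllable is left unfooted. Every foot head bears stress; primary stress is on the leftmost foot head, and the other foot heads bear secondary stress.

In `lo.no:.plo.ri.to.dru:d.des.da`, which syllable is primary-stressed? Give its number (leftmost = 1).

Parse right to left into trochaic (ˈσσ) feet: (ˈlo.no:) (ˈplo.ri) (ˈto.dru:d) (ˈdes.da).
Foot heads (stressed positions): 1, 3, 5, 7.
End Rule Leftmost: primary stress on the leftmost head = syllable 1.
Primary stress: syllable 1 → ˈlo.no:.plo.ri.to.dru:d.des.da.

1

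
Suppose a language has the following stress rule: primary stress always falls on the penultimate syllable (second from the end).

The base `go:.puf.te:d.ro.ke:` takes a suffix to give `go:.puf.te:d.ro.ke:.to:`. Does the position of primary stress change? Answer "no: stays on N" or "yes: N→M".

yes: 4→5

Base `go:.puf.te:d.ro.ke:` (5 syllables):
  The word has 5 syllables; the penultimate syllable (second from the end) is syllable 4 (ro).
  → primary stress on syllable 4.
Suffixed `go:.puf.te:d.ro.ke:.to:` (6 syllables):
  The word has 6 syllables; the penultimate syllable (second from the end) is syllable 5 (ke:).
  → primary stress on syllable 5.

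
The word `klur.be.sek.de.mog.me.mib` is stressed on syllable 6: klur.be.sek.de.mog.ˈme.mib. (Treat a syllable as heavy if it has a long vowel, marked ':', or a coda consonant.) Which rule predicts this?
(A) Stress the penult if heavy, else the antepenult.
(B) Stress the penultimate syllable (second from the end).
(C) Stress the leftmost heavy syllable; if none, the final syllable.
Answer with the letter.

Rule A → syllable 5 (observed: 6).
Rule B → syllable 6 ✓.
Rule C → syllable 1 (observed: 6).

B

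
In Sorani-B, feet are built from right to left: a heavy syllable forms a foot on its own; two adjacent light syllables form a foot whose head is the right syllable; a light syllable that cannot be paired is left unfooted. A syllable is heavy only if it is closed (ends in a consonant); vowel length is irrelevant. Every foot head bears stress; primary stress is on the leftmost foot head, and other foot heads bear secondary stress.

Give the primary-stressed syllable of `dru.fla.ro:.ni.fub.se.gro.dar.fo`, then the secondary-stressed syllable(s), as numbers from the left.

primary 2, secondary 4, 5, 7, 8

Weights: 1 dru L, 2 fla L, 3 ro: L, 4 ni L, 5 fub H, 6 se L, 7 gro L, 8 dar H, 9 fo L.
Parse right to left (heavy = foot alone; LL = one foot; stranded L unfooted): (dru.ˈfla) (ro:.ˈni) (ˈfub) (se.ˈgro) (ˈdar) fo.
Foot heads: 2, 4, 5, 7, 8.
Primary stress on the leftmost head = syllable 2.
Secondary stress on 4, 5, 7, 8: dru.ˈfla.ro:.ˌni.ˌfub.se.ˌgro.ˌdar.fo.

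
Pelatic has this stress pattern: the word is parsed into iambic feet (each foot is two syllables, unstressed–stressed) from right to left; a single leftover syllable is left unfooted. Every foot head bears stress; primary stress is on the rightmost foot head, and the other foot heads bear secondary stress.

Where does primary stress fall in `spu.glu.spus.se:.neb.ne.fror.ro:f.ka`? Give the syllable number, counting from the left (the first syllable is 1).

9

Parse right to left into iambic (σˈσ) feet: spu (glu.ˈspus) (se:.ˈneb) (ne.ˈfror) (ro:f.ˈka). Syllable 1 is left unfooted.
Foot heads (stressed positions): 3, 5, 7, 9.
End Rule Rightmost: primary stress on the rightmost head = syllable 9.
Primary stress: syllable 9 → spu.glu.spus.se:.neb.ne.fror.ro:f.ˈka.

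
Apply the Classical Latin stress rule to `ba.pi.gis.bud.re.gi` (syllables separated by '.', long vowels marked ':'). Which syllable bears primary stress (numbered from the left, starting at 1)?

4

Classical Latin: stress the penult if heavy (long vowel or closed), else the antepenult.
Weights: 4 bud H, 5 re L, 6 gi L.
The penult (syllable 5, re) is light, so stress falls on the antepenult (syllable 4, bud).
Stress on syllable 4: ba.pi.gis.ˈbud.re.gi.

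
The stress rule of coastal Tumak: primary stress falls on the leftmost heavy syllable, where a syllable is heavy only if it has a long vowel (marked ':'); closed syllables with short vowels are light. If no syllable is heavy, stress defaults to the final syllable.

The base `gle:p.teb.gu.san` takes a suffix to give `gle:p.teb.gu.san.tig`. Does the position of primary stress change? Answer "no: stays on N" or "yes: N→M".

no: stays on 1

Base `gle:p.teb.gu.san` (4 syllables):
  Weights: 1 gle:p H, 2 teb L, 3 gu L, 4 san L.
  Heavy syllables in the domain: 1. The leftmost is syllable 1 (gle:p).
  → primary stress on syllable 1.
Suffixed `gle:p.teb.gu.san.tig` (5 syllables):
  Weights: 1 gle:p H, 2 teb L, 3 gu L, 4 san L, 5 tig L.
  Heavy syllables in the domain: 1. The leftmost is syllable 1 (gle:p).
  → primary stress on syllable 1.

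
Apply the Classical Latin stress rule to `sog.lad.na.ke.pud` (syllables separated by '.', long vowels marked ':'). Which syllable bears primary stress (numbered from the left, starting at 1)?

3

Classical Latin: stress the penult if heavy (long vowel or closed), else the antepenult.
Weights: 3 na L, 4 ke L, 5 pud H.
The penult (syllable 4, ke) is light, so stress falls on the antepenult (syllable 3, na).
Stress on syllable 3: sog.lad.ˈna.ke.pud.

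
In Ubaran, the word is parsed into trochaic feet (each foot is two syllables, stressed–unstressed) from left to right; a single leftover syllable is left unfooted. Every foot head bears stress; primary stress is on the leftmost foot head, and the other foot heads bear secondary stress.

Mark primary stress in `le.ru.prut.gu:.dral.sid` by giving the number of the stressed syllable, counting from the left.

Parse left to right into trochaic (ˈσσ) feet: (ˈle.ru) (ˈprut.gu:) (ˈdral.sid).
Foot heads (stressed positions): 1, 3, 5.
End Rule Leftmost: primary stress on the leftmost head = syllable 1.
Primary stress: syllable 1 → ˈle.ru.prut.gu:.dral.sid.

1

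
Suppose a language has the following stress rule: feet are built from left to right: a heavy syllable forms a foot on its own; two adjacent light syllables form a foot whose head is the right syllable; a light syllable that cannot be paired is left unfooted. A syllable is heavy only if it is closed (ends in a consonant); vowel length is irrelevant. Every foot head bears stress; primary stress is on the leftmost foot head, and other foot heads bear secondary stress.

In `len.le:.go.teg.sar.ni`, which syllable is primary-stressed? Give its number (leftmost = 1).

1

Weights: 1 len H, 2 le: L, 3 go L, 4 teg H, 5 sar H, 6 ni L.
Parse left to right (heavy = foot alone; LL = one foot; stranded L unfooted): (ˈlen) (le:.ˈgo) (ˈteg) (ˈsar) ni.
Foot heads: 1, 3, 4, 5.
Primary stress on the leftmost head = syllable 1.
Primary stress: syllable 1 → ˈlen.le:.go.teg.sar.ni.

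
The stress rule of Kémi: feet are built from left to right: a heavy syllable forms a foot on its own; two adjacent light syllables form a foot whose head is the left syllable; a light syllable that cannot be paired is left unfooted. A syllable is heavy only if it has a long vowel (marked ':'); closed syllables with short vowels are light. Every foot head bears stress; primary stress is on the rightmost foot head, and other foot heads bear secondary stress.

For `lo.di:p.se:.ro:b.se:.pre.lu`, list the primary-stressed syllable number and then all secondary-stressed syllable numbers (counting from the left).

Weights: 1 lo L, 2 di:p H, 3 se: H, 4 ro:b H, 5 se: H, 6 pre L, 7 lu L.
Parse left to right (heavy = foot alone; LL = one foot; stranded L unfooted): lo (ˈdi:p) (ˈse:) (ˈro:b) (ˈse:) (ˈpre.lu).
Foot heads: 2, 3, 4, 5, 6.
Primary stress on the rightmost head = syllable 6.
Secondary stress on 2, 3, 4, 5: lo.ˌdi:p.ˌse:.ˌro:b.ˌse:.ˈpre.lu.

primary 6, secondary 2, 3, 4, 5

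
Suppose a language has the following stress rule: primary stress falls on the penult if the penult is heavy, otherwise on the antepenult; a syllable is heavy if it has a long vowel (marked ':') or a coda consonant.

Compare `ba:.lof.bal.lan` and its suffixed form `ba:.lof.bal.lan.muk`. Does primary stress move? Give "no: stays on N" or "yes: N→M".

Base `ba:.lof.bal.lan` (4 syllables):
  Weights: 2 lof H, 3 bal H, 4 lan H.
  The penult (syllable 3, bal) is heavy, so it takes stress.
  → primary stress on syllable 3.
Suffixed `ba:.lof.bal.lan.muk` (5 syllables):
  Weights: 3 bal H, 4 lan H, 5 muk H.
  The penult (syllable 4, lan) is heavy, so it takes stress.
  → primary stress on syllable 4.

yes: 3→4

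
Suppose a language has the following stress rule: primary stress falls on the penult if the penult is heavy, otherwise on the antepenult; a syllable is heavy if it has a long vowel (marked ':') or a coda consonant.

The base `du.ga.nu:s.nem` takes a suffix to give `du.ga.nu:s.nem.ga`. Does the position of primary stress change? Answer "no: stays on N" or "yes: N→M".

yes: 3→4

Base `du.ga.nu:s.nem` (4 syllables):
  Weights: 2 ga L, 3 nu:s H, 4 nem H.
  The penult (syllable 3, nu:s) is heavy, so it takes stress.
  → primary stress on syllable 3.
Suffixed `du.ga.nu:s.nem.ga` (5 syllables):
  Weights: 3 nu:s H, 4 nem H, 5 ga L.
  The penult (syllable 4, nem) is heavy, so it takes stress.
  → primary stress on syllable 4.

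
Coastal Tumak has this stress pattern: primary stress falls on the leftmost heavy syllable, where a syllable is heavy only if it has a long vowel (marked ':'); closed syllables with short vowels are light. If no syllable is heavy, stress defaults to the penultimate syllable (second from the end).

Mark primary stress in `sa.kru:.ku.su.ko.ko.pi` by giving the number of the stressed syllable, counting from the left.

Weights: 1 sa L, 2 kru: H, 3 ku L, 4 su L, 5 ko L, 6 ko L, 7 pi L.
Heavy syllables in the domain: 2. The leftmost is syllable 2 (kru:).
Primary stress: syllable 2 → sa.ˈkru:.ku.su.ko.ko.pi.

2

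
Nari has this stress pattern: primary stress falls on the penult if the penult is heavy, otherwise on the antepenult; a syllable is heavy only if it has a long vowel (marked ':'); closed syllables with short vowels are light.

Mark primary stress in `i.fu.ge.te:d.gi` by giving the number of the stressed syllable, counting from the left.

Weights: 3 ge L, 4 te:d H, 5 gi L.
The penult (syllable 4, te:d) is heavy, so it takes stress.
Primary stress: syllable 4 → i.fu.ge.ˈte:d.gi.

4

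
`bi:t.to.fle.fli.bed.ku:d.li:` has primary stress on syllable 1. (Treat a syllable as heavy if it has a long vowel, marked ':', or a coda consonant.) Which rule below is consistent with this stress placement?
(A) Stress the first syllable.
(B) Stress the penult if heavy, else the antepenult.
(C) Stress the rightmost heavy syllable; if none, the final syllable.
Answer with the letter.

A

Rule A → syllable 1 ✓.
Rule B → syllable 6 (observed: 1).
Rule C → syllable 7 (observed: 1).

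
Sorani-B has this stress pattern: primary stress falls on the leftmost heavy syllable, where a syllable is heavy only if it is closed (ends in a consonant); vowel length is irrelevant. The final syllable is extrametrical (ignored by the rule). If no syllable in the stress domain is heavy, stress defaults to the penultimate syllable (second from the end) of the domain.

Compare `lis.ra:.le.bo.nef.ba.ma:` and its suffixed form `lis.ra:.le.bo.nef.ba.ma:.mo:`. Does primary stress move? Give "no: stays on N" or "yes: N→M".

Base `lis.ra:.le.bo.nef.ba.ma:` (7 syllables):
  The final syllable (7, ma:) is extrametrical; the stress domain is syllables 1–6.
  Weights: 1 lis H, 2 ra: L, 3 le L, 4 bo L, 5 nef H, 6 ba L.
  Heavy syllables in the domain: 1, 5. The leftmost is syllable 1 (lis).
  → primary stress on syllable 1.
Suffixed `lis.ra:.le.bo.nef.ba.ma:.mo:` (8 syllables):
  The final syllable (8, mo:) is extrametrical; the stress domain is syllables 1–7.
  Weights: 1 lis H, 2 ra: L, 3 le L, 4 bo L, 5 nef H, 6 ba L, 7 ma: L.
  Heavy syllables in the domain: 1, 5. The leftmost is syllable 1 (lis).
  → primary stress on syllable 1.

no: stays on 1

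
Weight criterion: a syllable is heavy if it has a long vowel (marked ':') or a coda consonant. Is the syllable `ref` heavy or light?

`ref`: short vowel, closed (coda /f/). Closed → heavy.

heavy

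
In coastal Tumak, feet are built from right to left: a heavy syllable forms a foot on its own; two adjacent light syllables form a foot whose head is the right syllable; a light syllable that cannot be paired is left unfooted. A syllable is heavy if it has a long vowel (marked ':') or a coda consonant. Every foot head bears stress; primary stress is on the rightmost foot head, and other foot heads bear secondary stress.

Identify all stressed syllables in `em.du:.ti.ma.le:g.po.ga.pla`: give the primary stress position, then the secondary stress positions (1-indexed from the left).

primary 8, secondary 1, 2, 4, 5

Weights: 1 em H, 2 du: H, 3 ti L, 4 ma L, 5 le:g H, 6 po L, 7 ga L, 8 pla L.
Parse right to left (heavy = foot alone; LL = one foot; stranded L unfooted): (ˈem) (ˈdu:) (ti.ˈma) (ˈle:g) po (ga.ˈpla).
Foot heads: 1, 2, 4, 5, 8.
Primary stress on the rightmost head = syllable 8.
Secondary stress on 1, 2, 4, 5: ˌem.ˌdu:.ti.ˌma.ˌle:g.po.ga.ˈpla.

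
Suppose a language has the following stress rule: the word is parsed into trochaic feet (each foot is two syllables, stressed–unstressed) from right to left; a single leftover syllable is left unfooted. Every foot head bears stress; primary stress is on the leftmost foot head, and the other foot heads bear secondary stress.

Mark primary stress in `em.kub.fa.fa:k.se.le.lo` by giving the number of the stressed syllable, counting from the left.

2

Parse right to left into trochaic (ˈσσ) feet: em (ˈkub.fa) (ˈfa:k.se) (ˈle.lo). Syllable 1 is left unfooted.
Foot heads (stressed positions): 2, 4, 6.
End Rule Leftmost: primary stress on the leftmost head = syllable 2.
Primary stress: syllable 2 → em.ˈkub.fa.fa:k.se.le.lo.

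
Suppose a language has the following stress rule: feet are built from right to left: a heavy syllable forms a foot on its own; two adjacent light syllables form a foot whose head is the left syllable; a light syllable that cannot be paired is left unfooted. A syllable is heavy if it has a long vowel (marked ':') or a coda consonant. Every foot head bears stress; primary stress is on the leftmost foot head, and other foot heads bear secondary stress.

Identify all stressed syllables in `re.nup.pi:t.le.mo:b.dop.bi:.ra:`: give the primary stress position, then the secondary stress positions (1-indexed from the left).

primary 2, secondary 3, 5, 6, 7, 8

Weights: 1 re L, 2 nup H, 3 pi:t H, 4 le L, 5 mo:b H, 6 dop H, 7 bi: H, 8 ra: H.
Parse right to left (heavy = foot alone; LL = one foot; stranded L unfooted): re (ˈnup) (ˈpi:t) le (ˈmo:b) (ˈdop) (ˈbi:) (ˈra:).
Foot heads: 2, 3, 5, 6, 7, 8.
Primary stress on the leftmost head = syllable 2.
Secondary stress on 3, 5, 6, 7, 8: re.ˈnup.ˌpi:t.le.ˌmo:b.ˌdop.ˌbi:.ˌra:.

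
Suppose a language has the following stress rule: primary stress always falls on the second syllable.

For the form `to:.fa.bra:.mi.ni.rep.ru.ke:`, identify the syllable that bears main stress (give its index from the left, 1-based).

The word has 8 syllables; the second syllable is syllable 2 (fa).
Primary stress: syllable 2 → to:.ˈfa.bra:.mi.ni.rep.ru.ke:.

2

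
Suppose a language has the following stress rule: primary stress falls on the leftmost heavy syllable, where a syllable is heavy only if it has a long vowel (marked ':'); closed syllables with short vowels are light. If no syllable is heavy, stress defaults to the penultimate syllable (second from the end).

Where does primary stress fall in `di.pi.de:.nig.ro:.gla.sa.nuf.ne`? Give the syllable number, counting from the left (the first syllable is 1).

3

Weights: 1 di L, 2 pi L, 3 de: H, 4 nig L, 5 ro: H, 6 gla L, 7 sa L, 8 nuf L, 9 ne L.
Heavy syllables in the domain: 3, 5. The leftmost is syllable 3 (de:).
Primary stress: syllable 3 → di.pi.ˈde:.nig.ro:.gla.sa.nuf.ne.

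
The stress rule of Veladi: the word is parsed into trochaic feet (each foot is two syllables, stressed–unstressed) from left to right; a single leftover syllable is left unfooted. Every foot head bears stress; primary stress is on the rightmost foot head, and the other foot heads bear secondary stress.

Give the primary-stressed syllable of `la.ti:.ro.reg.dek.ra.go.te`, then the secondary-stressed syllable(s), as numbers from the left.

primary 7, secondary 1, 3, 5

Parse left to right into trochaic (ˈσσ) feet: (ˈla.ti:) (ˈro.reg) (ˈdek.ra) (ˈgo.te).
Foot heads (stressed positions): 1, 3, 5, 7.
End Rule Rightmost: primary stress on the rightmost head = syllable 7.
Secondary stress on 1, 3, 5: ˌla.ti:.ˌro.reg.ˌdek.ra.ˈgo.te.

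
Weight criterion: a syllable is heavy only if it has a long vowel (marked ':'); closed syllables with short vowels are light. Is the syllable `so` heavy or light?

light

`so`: short vowel, open (no coda). Short vowel → light.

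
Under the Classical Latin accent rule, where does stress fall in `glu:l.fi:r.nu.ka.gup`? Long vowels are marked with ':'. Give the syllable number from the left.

Classical Latin: stress the penult if heavy (long vowel or closed), else the antepenult.
Weights: 3 nu L, 4 ka L, 5 gup H.
The penult (syllable 4, ka) is light, so stress falls on the antepenult (syllable 3, nu).
Stress on syllable 3: glu:l.fi:r.ˈnu.ka.gup.

3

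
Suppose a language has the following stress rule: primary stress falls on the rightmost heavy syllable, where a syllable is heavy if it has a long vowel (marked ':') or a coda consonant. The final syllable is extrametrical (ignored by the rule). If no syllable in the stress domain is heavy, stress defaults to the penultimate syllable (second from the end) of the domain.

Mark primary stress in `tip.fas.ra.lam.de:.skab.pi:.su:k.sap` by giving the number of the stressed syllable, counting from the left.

8

The final syllable (9, sap) is extrametrical; the stress domain is syllables 1–8.
Weights: 1 tip H, 2 fas H, 3 ra L, 4 lam H, 5 de: H, 6 skab H, 7 pi: H, 8 su:k H.
Heavy syllables in the domain: 1, 2, 4, 5, 6, 7, 8. The rightmost is syllable 8 (su:k).
Primary stress: syllable 8 → tip.fas.ra.lam.de:.skab.pi:.ˈsu:k.sap.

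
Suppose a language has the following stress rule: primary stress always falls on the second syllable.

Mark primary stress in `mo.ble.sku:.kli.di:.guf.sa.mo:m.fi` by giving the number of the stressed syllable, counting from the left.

The word has 9 syllables; the second syllable is syllable 2 (ble).
Primary stress: syllable 2 → mo.ˈble.sku:.kli.di:.guf.sa.mo:m.fi.

2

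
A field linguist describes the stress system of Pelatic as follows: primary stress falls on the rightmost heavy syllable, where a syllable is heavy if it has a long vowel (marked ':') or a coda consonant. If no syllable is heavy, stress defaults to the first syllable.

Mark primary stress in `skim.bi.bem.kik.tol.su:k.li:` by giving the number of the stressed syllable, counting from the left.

7

Weights: 1 skim H, 2 bi L, 3 bem H, 4 kik H, 5 tol H, 6 su:k H, 7 li: H.
Heavy syllables in the domain: 1, 3, 4, 5, 6, 7. The rightmost is syllable 7 (li:).
Primary stress: syllable 7 → skim.bi.bem.kik.tol.su:k.ˈli:.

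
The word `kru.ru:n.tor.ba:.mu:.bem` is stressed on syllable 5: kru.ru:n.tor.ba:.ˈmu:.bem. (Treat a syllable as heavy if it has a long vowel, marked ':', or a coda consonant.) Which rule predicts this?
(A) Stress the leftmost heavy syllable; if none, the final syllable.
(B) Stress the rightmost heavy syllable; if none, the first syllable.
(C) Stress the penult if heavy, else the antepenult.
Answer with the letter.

Rule A → syllable 2 (observed: 5).
Rule B → syllable 6 (observed: 5).
Rule C → syllable 5 ✓.

C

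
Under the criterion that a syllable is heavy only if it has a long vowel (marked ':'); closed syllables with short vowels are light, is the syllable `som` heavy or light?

`som`: short vowel, closed (coda /m/). Short vowel → light.

light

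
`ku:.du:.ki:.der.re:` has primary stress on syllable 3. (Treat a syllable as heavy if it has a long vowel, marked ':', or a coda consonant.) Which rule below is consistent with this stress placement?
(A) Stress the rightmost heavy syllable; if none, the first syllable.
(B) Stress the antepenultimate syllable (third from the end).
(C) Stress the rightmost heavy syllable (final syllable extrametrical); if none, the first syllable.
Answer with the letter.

B

Rule A → syllable 5 (observed: 3).
Rule B → syllable 3 ✓.
Rule C → syllable 4 (observed: 3).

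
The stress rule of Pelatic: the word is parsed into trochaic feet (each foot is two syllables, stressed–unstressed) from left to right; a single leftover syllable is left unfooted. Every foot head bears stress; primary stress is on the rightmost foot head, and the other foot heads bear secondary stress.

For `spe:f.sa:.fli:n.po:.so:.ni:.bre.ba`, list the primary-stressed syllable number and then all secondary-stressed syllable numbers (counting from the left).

Parse left to right into trochaic (ˈσσ) feet: (ˈspe:f.sa:) (ˈfli:n.po:) (ˈso:.ni:) (ˈbre.ba).
Foot heads (stressed positions): 1, 3, 5, 7.
End Rule Rightmost: primary stress on the rightmost head = syllable 7.
Secondary stress on 1, 3, 5: ˌspe:f.sa:.ˌfli:n.po:.ˌso:.ni:.ˈbre.ba.

primary 7, secondary 1, 3, 5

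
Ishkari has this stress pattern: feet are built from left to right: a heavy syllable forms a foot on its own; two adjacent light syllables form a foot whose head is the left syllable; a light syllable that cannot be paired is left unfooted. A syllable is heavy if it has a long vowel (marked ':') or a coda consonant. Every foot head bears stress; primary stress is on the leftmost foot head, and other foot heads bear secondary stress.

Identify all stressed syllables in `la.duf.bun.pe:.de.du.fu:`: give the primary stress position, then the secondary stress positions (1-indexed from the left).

Weights: 1 la L, 2 duf H, 3 bun H, 4 pe: H, 5 de L, 6 du L, 7 fu: H.
Parse left to right (heavy = foot alone; LL = one foot; stranded L unfooted): la (ˈduf) (ˈbun) (ˈpe:) (ˈde.du) (ˈfu:).
Foot heads: 2, 3, 4, 5, 7.
Primary stress on the leftmost head = syllable 2.
Secondary stress on 3, 4, 5, 7: la.ˈduf.ˌbun.ˌpe:.ˌde.du.ˌfu:.

primary 2, secondary 3, 4, 5, 7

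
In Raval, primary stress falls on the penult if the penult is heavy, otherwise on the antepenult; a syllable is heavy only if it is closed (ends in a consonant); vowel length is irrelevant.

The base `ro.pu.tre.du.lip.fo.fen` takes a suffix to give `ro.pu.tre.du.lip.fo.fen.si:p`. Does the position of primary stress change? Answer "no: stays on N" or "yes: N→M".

Base `ro.pu.tre.du.lip.fo.fen` (7 syllables):
  Weights: 5 lip H, 6 fo L, 7 fen H.
  The penult (syllable 6, fo) is light, so stress falls on the antepenult (syllable 5, lip).
  → primary stress on syllable 5.
Suffixed `ro.pu.tre.du.lip.fo.fen.si:p` (8 syllables):
  Weights: 6 fo L, 7 fen H, 8 si:p H.
  The penult (syllable 7, fen) is heavy, so it takes stress.
  → primary stress on syllable 7.

yes: 5→7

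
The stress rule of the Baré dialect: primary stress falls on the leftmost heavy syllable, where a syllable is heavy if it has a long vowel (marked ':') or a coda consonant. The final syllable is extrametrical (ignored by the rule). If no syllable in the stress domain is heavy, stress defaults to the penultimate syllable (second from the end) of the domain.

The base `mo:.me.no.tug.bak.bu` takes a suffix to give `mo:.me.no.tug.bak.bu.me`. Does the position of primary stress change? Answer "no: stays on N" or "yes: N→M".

Base `mo:.me.no.tug.bak.bu` (6 syllables):
  The final syllable (6, bu) is extrametrical; the stress domain is syllables 1–5.
  Weights: 1 mo: H, 2 me L, 3 no L, 4 tug H, 5 bak H.
  Heavy syllables in the domain: 1, 4, 5. The leftmost is syllable 1 (mo:).
  → primary stress on syllable 1.
Suffixed `mo:.me.no.tug.bak.bu.me` (7 syllables):
  The final syllable (7, me) is extrametrical; the stress domain is syllables 1–6.
  Weights: 1 mo: H, 2 me L, 3 no L, 4 tug H, 5 bak H, 6 bu L.
  Heavy syllables in the domain: 1, 4, 5. The leftmost is syllable 1 (mo:).
  → primary stress on syllable 1.

no: stays on 1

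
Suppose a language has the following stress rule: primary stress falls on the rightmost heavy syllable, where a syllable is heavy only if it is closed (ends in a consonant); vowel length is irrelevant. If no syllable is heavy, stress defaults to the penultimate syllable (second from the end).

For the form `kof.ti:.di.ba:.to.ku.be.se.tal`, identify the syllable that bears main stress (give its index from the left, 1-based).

Weights: 1 kof H, 2 ti: L, 3 di L, 4 ba: L, 5 to L, 6 ku L, 7 be L, 8 se L, 9 tal H.
Heavy syllables in the domain: 1, 9. The rightmost is syllable 9 (tal).
Primary stress: syllable 9 → kof.ti:.di.ba:.to.ku.be.se.ˈtal.

9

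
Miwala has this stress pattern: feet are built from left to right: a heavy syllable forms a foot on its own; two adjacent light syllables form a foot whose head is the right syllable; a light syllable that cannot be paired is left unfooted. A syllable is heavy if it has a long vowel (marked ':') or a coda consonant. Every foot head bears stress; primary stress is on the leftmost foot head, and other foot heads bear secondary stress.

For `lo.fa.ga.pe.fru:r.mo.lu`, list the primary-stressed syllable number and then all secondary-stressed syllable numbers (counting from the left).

primary 2, secondary 4, 5, 7

Weights: 1 lo L, 2 fa L, 3 ga L, 4 pe L, 5 fru:r H, 6 mo L, 7 lu L.
Parse left to right (heavy = foot alone; LL = one foot; stranded L unfooted): (lo.ˈfa) (ga.ˈpe) (ˈfru:r) (mo.ˈlu).
Foot heads: 2, 4, 5, 7.
Primary stress on the leftmost head = syllable 2.
Secondary stress on 4, 5, 7: lo.ˈfa.ga.ˌpe.ˌfru:r.mo.ˌlu.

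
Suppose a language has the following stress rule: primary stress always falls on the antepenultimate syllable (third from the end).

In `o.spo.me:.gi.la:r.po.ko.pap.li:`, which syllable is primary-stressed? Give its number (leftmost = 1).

7

The word has 9 syllables; the antepenultimate syllable (third from the end) is syllable 7 (ko).
Primary stress: syllable 7 → o.spo.me:.gi.la:r.po.ˈko.pap.li:.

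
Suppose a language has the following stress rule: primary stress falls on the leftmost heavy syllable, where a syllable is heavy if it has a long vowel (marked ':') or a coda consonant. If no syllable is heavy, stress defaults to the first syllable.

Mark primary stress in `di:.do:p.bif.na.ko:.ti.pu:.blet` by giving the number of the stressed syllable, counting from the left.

Weights: 1 di: H, 2 do:p H, 3 bif H, 4 na L, 5 ko: H, 6 ti L, 7 pu: H, 8 blet H.
Heavy syllables in the domain: 1, 2, 3, 5, 7, 8. The leftmost is syllable 1 (di:).
Primary stress: syllable 1 → ˈdi:.do:p.bif.na.ko:.ti.pu:.blet.

1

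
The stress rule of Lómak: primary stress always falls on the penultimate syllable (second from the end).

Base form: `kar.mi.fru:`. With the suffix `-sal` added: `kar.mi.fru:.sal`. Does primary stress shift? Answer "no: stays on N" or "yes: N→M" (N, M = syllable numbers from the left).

yes: 2→3

Base `kar.mi.fru:` (3 syllables):
  The word has 3 syllables; the penultimate syllable (second from the end) is syllable 2 (mi).
  → primary stress on syllable 2.
Suffixed `kar.mi.fru:.sal` (4 syllables):
  The word has 4 syllables; the penultimate syllable (second from the end) is syllable 3 (fru:).
  → primary stress on syllable 3.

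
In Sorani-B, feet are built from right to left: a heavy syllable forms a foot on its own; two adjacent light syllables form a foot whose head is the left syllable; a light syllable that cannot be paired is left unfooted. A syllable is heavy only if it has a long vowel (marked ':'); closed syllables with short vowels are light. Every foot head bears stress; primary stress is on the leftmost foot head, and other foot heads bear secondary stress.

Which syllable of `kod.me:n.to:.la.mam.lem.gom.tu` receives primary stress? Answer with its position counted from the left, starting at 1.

2

Weights: 1 kod L, 2 me:n H, 3 to: H, 4 la L, 5 mam L, 6 lem L, 7 gom L, 8 tu L.
Parse right to left (heavy = foot alone; LL = one foot; stranded L unfooted): kod (ˈme:n) (ˈto:) la (ˈmam.lem) (ˈgom.tu).
Foot heads: 2, 3, 5, 7.
Primary stress on the leftmost head = syllable 2.
Primary stress: syllable 2 → kod.ˈme:n.to:.la.mam.lem.gom.tu.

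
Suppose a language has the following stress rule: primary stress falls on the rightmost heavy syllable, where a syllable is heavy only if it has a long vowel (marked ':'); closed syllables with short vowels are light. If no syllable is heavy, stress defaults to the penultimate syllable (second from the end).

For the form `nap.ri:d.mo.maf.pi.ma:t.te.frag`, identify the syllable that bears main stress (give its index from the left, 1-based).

6

Weights: 1 nap L, 2 ri:d H, 3 mo L, 4 maf L, 5 pi L, 6 ma:t H, 7 te L, 8 frag L.
Heavy syllables in the domain: 2, 6. The rightmost is syllable 6 (ma:t).
Primary stress: syllable 6 → nap.ri:d.mo.maf.pi.ˈma:t.te.frag.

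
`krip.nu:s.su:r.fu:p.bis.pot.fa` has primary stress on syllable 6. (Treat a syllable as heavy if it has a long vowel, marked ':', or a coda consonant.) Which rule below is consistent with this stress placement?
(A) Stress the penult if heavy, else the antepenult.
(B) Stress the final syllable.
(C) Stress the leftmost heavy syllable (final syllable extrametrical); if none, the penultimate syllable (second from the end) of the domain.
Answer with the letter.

A

Rule A → syllable 6 ✓.
Rule B → syllable 7 (observed: 6).
Rule C → syllable 1 (observed: 6).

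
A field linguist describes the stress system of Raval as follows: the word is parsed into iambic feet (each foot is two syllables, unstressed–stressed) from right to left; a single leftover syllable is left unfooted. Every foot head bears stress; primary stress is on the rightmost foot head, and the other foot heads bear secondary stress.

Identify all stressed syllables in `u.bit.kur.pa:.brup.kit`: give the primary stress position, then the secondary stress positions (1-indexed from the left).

primary 6, secondary 2, 4

Parse right to left into iambic (σˈσ) feet: (u.ˈbit) (kur.ˈpa:) (brup.ˈkit).
Foot heads (stressed positions): 2, 4, 6.
End Rule Rightmost: primary stress on the rightmost head = syllable 6.
Secondary stress on 2, 4: u.ˌbit.kur.ˌpa:.brup.ˈkit.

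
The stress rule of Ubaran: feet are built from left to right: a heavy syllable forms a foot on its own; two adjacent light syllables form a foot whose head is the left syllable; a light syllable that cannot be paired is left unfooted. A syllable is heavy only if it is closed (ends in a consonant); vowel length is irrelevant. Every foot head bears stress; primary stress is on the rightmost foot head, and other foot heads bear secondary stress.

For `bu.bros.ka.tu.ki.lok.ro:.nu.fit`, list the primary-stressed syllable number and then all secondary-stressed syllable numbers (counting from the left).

primary 9, secondary 2, 3, 6, 7

Weights: 1 bu L, 2 bros H, 3 ka L, 4 tu L, 5 ki L, 6 lok H, 7 ro: L, 8 nu L, 9 fit H.
Parse left to right (heavy = foot alone; LL = one foot; stranded L unfooted): bu (ˈbros) (ˈka.tu) ki (ˈlok) (ˈro:.nu) (ˈfit).
Foot heads: 2, 3, 6, 7, 9.
Primary stress on the rightmost head = syllable 9.
Secondary stress on 2, 3, 6, 7: bu.ˌbros.ˌka.tu.ki.ˌlok.ˌro:.nu.ˈfit.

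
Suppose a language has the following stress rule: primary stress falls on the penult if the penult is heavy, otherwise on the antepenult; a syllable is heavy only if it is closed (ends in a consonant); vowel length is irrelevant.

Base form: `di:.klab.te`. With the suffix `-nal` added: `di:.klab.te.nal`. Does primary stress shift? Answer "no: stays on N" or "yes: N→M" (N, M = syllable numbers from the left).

no: stays on 2

Base `di:.klab.te` (3 syllables):
  Weights: 1 di: L, 2 klab H, 3 te L.
  The penult (syllable 2, klab) is heavy, so it takes stress.
  → primary stress on syllable 2.
Suffixed `di:.klab.te.nal` (4 syllables):
  Weights: 2 klab H, 3 te L, 4 nal H.
  The penult (syllable 3, te) is light, so stress falls on the antepenult (syllable 2, klab).
  → primary stress on syllable 2.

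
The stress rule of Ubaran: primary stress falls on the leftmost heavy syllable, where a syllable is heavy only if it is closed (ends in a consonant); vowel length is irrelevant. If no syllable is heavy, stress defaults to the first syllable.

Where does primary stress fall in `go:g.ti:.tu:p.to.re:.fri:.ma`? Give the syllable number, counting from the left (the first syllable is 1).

1

Weights: 1 go:g H, 2 ti: L, 3 tu:p H, 4 to L, 5 re: L, 6 fri: L, 7 ma L.
Heavy syllables in the domain: 1, 3. The leftmost is syllable 1 (go:g).
Primary stress: syllable 1 → ˈgo:g.ti:.tu:p.to.re:.fri:.ma.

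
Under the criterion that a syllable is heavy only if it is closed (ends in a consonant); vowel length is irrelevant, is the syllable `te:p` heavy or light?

heavy

`te:p`: long vowel, closed (coda /p/). Closed (coda /p/) → heavy.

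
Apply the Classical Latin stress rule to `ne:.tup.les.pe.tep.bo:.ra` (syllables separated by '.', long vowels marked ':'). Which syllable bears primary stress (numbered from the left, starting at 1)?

6

Classical Latin: stress the penult if heavy (long vowel or closed), else the antepenult.
Weights: 5 tep H, 6 bo: H, 7 ra L.
The penult (syllable 6, bo:) is heavy, so it takes stress.
Stress on syllable 6: ne:.tup.les.pe.tep.ˈbo:.ra.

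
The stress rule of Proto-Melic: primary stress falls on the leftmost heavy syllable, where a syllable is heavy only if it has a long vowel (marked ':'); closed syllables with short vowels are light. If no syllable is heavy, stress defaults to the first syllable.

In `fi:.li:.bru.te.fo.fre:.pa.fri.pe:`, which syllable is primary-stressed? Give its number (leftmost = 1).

Weights: 1 fi: H, 2 li: H, 3 bru L, 4 te L, 5 fo L, 6 fre: H, 7 pa L, 8 fri L, 9 pe: H.
Heavy syllables in the domain: 1, 2, 6, 9. The leftmost is syllable 1 (fi:).
Primary stress: syllable 1 → ˈfi:.li:.bru.te.fo.fre:.pa.fri.pe:.

1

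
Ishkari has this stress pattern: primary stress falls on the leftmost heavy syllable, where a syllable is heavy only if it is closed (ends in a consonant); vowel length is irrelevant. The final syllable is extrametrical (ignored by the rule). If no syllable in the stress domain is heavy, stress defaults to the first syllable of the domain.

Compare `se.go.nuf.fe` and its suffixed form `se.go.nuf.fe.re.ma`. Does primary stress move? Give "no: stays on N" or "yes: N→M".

Base `se.go.nuf.fe` (4 syllables):
  The final syllable (4, fe) is extrametrical; the stress domain is syllables 1–3.
  Weights: 1 se L, 2 go L, 3 nuf H.
  Heavy syllables in the domain: 3. The leftmost is syllable 3 (nuf).
  → primary stress on syllable 3.
Suffixed `se.go.nuf.fe.re.ma` (6 syllables):
  The final syllable (6, ma) is extrametrical; the stress domain is syllables 1–5.
  Weights: 1 se L, 2 go L, 3 nuf H, 4 fe L, 5 re L.
  Heavy syllables in the domain: 3. The leftmost is syllable 3 (nuf).
  → primary stress on syllable 3.

no: stays on 3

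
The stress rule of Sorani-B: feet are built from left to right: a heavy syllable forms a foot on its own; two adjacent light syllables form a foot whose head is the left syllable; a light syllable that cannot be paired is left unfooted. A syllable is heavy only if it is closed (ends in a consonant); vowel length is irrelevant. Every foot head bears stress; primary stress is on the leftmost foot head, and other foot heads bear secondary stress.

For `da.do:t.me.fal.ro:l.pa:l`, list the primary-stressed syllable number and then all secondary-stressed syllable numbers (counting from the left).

Weights: 1 da L, 2 do:t H, 3 me L, 4 fal H, 5 ro:l H, 6 pa:l H.
Parse left to right (heavy = foot alone; LL = one foot; stranded L unfooted): da (ˈdo:t) me (ˈfal) (ˈro:l) (ˈpa:l).
Foot heads: 2, 4, 5, 6.
Primary stress on the leftmost head = syllable 2.
Secondary stress on 4, 5, 6: da.ˈdo:t.me.ˌfal.ˌro:l.ˌpa:l.

primary 2, secondary 4, 5, 6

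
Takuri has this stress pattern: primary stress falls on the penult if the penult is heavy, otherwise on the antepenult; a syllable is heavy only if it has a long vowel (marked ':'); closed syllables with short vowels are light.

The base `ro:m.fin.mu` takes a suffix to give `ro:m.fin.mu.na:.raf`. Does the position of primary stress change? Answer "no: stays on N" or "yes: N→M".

yes: 1→4

Base `ro:m.fin.mu` (3 syllables):
  Weights: 1 ro:m H, 2 fin L, 3 mu L.
  The penult (syllable 2, fin) is light, so stress falls on the antepenult (syllable 1, ro:m).
  → primary stress on syllable 1.
Suffixed `ro:m.fin.mu.na:.raf` (5 syllables):
  Weights: 3 mu L, 4 na: H, 5 raf L.
  The penult (syllable 4, na:) is heavy, so it takes stress.
  → primary stress on syllable 4.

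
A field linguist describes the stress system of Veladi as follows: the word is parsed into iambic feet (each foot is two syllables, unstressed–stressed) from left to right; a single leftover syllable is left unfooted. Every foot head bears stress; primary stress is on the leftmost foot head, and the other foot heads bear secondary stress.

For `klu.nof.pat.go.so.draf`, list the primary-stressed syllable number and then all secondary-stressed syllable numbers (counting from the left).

primary 2, secondary 4, 6

Parse left to right into iambic (σˈσ) feet: (klu.ˈnof) (pat.ˈgo) (so.ˈdraf).
Foot heads (stressed positions): 2, 4, 6.
End Rule Leftmost: primary stress on the leftmost head = syllable 2.
Secondary stress on 4, 6: klu.ˈnof.pat.ˌgo.so.ˌdraf.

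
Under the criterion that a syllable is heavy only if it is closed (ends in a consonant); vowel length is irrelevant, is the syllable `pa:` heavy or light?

light

`pa:`: long vowel, open (no coda). Open (no coda) → light.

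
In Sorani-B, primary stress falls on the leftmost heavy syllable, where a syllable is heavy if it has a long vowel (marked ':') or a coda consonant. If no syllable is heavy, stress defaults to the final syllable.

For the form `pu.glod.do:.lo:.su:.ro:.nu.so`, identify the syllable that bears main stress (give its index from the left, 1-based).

Weights: 1 pu L, 2 glod H, 3 do: H, 4 lo: H, 5 su: H, 6 ro: H, 7 nu L, 8 so L.
Heavy syllables in the domain: 2, 3, 4, 5, 6. The leftmost is syllable 2 (glod).
Primary stress: syllable 2 → pu.ˈglod.do:.lo:.su:.ro:.nu.so.

2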